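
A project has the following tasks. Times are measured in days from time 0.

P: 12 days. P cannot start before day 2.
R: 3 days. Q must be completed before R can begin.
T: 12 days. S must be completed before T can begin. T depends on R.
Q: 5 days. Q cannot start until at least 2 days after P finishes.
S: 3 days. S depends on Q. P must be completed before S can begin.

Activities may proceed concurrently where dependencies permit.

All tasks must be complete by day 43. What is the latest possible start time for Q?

23

Nothing follows T; the deadline of day 43 is its only limit. It must start by 43 − 12 = day 31.
R has to be done before T (must start by day 31). That means finishing by day 31, i.e. starting by 31 − 3 = day 28.
Since T (must start by day 31) depends on it, S must finish by day 31. Backing off its 3-day duration gives a latest start of day 28.
For Q: R (must start by day 28); S (must start by day 28). The most restrictive is day 28; with a 5-day duration, Q must start by day 23.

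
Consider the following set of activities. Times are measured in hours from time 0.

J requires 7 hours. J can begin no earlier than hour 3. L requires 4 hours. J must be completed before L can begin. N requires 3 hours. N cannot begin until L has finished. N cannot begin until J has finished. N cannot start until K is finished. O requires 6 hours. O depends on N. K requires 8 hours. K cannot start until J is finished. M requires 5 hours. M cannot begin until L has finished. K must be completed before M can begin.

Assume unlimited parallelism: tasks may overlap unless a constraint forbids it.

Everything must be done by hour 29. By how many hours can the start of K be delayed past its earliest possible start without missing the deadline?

J cannot begin until its own release at hour 3. It runs from hour 3 to 3 + 7 = hour 10.
K waits on J (finishes hour 10), so it starts at hour 10 and finishes at 10 + 8 = hour 18.

Working backward from the deadline:
M has no dependents, so it just needs to finish by hour 29. Starting by 29 − 5 = hour 24 achieves that.
O has no dependents, so it just needs to finish by hour 29. Starting by 29 − 6 = hour 23 achieves that.
Since O (must start by hour 23) depends on it, N must finish by hour 23. Backing off its 3-hour duration gives a latest start of hour 20.
K must finish in time for M (must start by hour 24); N (must start by hour 20). The tightest is hour 20, so K must start by 20 − 8 = hour 12.
So K can start as early as hour 10 and as late as hour 12, giving 12 − 10 = 2 hours of slack.

2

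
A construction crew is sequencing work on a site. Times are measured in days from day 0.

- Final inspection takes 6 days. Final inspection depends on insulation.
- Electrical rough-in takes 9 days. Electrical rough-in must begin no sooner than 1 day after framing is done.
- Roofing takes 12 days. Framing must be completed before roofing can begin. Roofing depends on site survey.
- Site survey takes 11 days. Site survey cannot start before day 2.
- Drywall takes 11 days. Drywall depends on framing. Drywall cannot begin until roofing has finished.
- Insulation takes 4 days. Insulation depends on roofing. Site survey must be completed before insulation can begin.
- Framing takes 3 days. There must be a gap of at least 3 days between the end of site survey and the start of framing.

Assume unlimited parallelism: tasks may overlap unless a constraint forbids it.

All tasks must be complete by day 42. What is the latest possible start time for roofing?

19

Nothing follows final inspection; the deadline of day 42 is its only limit. It must start by 42 − 6 = day 36.
Insulation has to be done before final inspection (must start by day 36). That means finishing by day 36, i.e. starting by 36 − 4 = day 32.
Drywall must finish by day 42; it takes 11 days, so it must start by 42 − 11 = day 31.
Roofing feeds insulation (must start by day 32); drywall (must start by day 31). Taking the minimum, roofing must finish by day 31 and start by 31 − 12 = day 19.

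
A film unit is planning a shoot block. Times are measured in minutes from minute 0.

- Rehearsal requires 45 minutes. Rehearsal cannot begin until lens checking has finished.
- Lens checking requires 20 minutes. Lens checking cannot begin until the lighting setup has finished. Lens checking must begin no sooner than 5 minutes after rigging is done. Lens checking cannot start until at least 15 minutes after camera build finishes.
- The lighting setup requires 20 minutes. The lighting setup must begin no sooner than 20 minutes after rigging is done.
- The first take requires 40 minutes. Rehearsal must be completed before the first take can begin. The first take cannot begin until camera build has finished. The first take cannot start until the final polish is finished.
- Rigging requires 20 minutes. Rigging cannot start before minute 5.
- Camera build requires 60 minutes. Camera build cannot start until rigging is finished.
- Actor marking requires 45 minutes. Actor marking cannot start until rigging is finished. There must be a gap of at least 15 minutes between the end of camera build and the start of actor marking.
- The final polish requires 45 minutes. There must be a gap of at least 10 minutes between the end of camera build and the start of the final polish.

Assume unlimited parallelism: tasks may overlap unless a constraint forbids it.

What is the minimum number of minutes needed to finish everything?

Rigging cannot begin until its own release at minute 5. It runs from minute 5 to 5 + 20 = minute 25.
Camera build cannot begin until rigging (finishes minute 25). It runs from minute 25 to 25 + 60 = minute 85.
After camera build (finishes minute 85, plus 10-minute gap → minute 95), the final polish can start at minute 95 and finishes at minute 140.
Actor marking cannot start until rigging (finishes minute 25); camera build (finishes minute 85, plus 15-minute gap → minute 100). The controlling bound is minute 100, so actor marking finishes at 100 + 45 = minute 145.
The lighting setup waits on rigging (finishes minute 25, plus 20-minute gap → minute 45), so it starts at minute 45 and finishes at 45 + 20 = minute 65.
Lens checking cannot start until the lighting setup (finishes minute 65); rigging (finishes minute 25, plus 5-minute gap → minute 30); camera build (finishes minute 85, plus 15-minute gap → minute 100). The controlling bound is minute 100, so lens checking finishes at 100 + 20 = minute 120.
Rehearsal cannot begin until lens checking (finishes minute 120). It runs from minute 120 to 120 + 45 = minute 165.
For the first take: rehearsal (finishes minute 165); camera build (finishes minute 85); the final polish (finishes minute 140). Taking the maximum gives a start of minute 165, and it finishes at 165 + 40 = minute 205.
All tasks are finished once the last one completes. Finish times: Rigging at 25, The lighting setup at 65, Camera build at 85, Lens checking at 120, Actor marking at 145, Rehearsal at 165, The final polish at 140, The first take at 205. The latest is minute 205.

205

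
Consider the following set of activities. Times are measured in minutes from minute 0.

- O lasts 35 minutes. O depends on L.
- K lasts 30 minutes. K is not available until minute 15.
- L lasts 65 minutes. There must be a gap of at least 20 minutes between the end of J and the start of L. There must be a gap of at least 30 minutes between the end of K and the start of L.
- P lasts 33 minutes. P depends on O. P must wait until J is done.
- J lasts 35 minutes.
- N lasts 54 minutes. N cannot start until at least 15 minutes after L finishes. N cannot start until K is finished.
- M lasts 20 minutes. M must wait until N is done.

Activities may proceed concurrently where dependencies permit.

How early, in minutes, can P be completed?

K cannot begin until its own release at minute 15. It runs from minute 15 to 15 + 30 = minute 45.
Nothing blocks J, so it runs from minute 0 to minute 35.
L cannot start until J (finishes minute 35, plus 20-minute gap → minute 55); K (finishes minute 45, plus 30-minute gap → minute 75). The controlling bound is minute 75, so L finishes at 75 + 65 = minute 140.
O cannot begin until L (finishes minute 140). It runs from minute 140 to 140 + 35 = minute 175.
P needs all of O (finishes minute 175); J (finishes minute 35). That puts its earliest start at minute 175; it finishes at 175 + 33 = minute 208.

208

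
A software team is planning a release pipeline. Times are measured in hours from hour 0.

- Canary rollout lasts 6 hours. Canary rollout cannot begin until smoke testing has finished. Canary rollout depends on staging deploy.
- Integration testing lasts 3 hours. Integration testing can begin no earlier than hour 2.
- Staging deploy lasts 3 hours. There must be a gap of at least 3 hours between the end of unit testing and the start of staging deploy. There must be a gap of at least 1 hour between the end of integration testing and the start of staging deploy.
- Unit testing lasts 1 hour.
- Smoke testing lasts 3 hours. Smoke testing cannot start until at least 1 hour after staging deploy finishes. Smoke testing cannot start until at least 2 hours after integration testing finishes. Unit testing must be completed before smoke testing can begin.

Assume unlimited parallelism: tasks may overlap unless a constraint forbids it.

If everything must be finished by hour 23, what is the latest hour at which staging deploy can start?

Canary rollout has no dependents, so it just needs to finish by hour 23. Starting by 23 − 6 = hour 17 achieves that.
Since canary rollout (must start by hour 17) depends on it, smoke testing must finish by hour 17. Backing off its 3-hour duration gives a latest start of hour 14.
For staging deploy: smoke testing (must start by hour 14, minus 1-hour gap → hour 13); canary rollout (must start by hour 17). The most restrictive is hour 13; with a 3-hour duration, staging deploy must start by hour 10.

10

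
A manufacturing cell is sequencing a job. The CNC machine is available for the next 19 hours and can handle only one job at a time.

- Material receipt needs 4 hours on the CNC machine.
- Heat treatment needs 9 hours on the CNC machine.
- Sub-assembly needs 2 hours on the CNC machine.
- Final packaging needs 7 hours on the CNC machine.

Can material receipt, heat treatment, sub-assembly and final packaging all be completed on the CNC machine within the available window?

Running back to back, the jobs need 4 + 9 + 2 + 7 = 22 hours on the CNC machine.
Since 22 > 19, they cannot all fit.

No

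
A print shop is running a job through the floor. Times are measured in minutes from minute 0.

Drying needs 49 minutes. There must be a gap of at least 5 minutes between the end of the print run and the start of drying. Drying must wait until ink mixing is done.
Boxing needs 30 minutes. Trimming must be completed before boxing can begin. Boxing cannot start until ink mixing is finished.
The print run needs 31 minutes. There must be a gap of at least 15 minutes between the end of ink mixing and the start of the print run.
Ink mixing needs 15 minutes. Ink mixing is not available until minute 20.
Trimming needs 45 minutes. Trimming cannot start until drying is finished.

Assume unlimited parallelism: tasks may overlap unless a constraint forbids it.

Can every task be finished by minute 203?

Ink mixing waits on its own release at minute 20, so it starts at minute 20 and finishes at 20 + 15 = minute 35.
The print run cannot begin until ink mixing (finishes minute 35, plus 15-minute gap → minute 50). It runs from minute 50 to 50 + 31 = minute 81.
For drying: the print run (finishes minute 81, plus 5-minute gap → minute 86); ink mixing (finishes minute 35). Taking the maximum gives a start of minute 86, and it finishes at 86 + 49 = minute 135.
After drying (finishes minute 135), trimming can start at minute 135 and finishes at minute 180.
Boxing has to wait for trimming (finishes minute 180); ink mixing (finishes minute 35). The latest of these is minute 180, so boxing runs minute 180 to 180 + 30 = minute 210.
The earliest everything can be done is minute 210, which is after the deadline of 203, so it is not possible.

No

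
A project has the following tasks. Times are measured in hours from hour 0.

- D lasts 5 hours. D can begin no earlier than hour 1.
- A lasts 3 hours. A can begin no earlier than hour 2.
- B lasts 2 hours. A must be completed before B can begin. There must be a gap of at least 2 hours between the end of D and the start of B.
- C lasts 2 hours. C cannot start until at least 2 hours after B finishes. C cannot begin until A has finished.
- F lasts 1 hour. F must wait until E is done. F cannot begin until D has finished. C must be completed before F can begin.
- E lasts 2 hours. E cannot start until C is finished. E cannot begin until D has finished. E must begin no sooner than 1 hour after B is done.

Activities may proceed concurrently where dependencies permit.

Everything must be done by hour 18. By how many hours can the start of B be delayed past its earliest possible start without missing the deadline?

1

D waits on its own release at hour 1, so it starts at hour 1 and finishes at 1 + 5 = hour 6.
After its own release at hour 2, A can start at hour 2 and finishes at hour 5.
For B: A (finishes hour 5); D (finishes hour 6, plus 2-hour gap → hour 8). Taking the maximum gives a start of hour 8, and it finishes at 8 + 2 = hour 10.

Working backward from the deadline:
F must finish by hour 18; it takes 1 hour, so it must start by 18 − 1 = hour 17.
Since F (must start by hour 17) depends on it, E must finish by hour 17. Backing off its 2-hour duration gives a latest start of hour 15.
C has several dependents: E (must start by hour 15); F (must start by hour 17). The earliest of those limits is hour 15, so C must start by 15 − 2 = hour 13.
B feeds C (must start by hour 13, minus 2-hour gap → hour 11); E (must start by hour 15, minus 1-hour gap → hour 14). Taking the minimum, B must finish by hour 11 and start by 11 − 2 = hour 9.
So B can start as early as hour 8 and as late as hour 9, giving 9 − 8 = 1 hour of slack.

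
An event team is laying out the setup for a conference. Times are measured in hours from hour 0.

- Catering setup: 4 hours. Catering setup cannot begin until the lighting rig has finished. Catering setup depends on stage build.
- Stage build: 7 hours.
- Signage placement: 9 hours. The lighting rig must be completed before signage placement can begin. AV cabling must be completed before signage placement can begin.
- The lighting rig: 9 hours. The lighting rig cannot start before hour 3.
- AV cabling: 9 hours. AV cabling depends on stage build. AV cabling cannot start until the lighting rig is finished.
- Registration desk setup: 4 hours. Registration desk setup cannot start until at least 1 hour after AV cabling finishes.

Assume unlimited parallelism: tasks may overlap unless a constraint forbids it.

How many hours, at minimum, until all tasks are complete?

30

The lighting rig waits on its own release at hour 3, so it starts at hour 3 and finishes at 3 + 9 = hour 12.
Stage build can start immediately at hour 0; it finishes at hour 7.
Catering setup cannot start until the lighting rig (finishes hour 12); stage build (finishes hour 7). The controlling bound is hour 12, so catering setup finishes at 12 + 4 = hour 16.
For AV cabling: stage build (finishes hour 7); the lighting rig (finishes hour 12). Taking the maximum gives a start of hour 12, and it finishes at 12 + 9 = hour 21.
Signage placement cannot start until the lighting rig (finishes hour 12); AV cabling (finishes hour 21). The controlling bound is hour 21, so signage placement finishes at 21 + 9 = hour 30.
After AV cabling (finishes hour 21, plus 1-hour gap → hour 22), registration desk setup can start at hour 22 and finishes at hour 26.
All tasks are finished once the last one completes. Finish times: Stage build at 7, The lighting rig at 12, AV cabling at 21, Registration desk setup at 26, Signage placement at 30, Catering setup at 16. The latest is hour 30.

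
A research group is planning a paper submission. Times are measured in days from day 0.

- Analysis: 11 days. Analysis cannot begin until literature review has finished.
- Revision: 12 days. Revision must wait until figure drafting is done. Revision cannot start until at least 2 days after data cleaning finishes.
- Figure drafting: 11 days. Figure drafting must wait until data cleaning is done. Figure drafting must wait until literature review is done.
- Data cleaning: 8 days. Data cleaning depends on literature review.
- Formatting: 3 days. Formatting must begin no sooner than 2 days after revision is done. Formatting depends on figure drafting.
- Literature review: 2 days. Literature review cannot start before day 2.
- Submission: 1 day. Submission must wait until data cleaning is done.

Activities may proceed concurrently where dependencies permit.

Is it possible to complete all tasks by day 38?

After its own release at day 2, literature review can start at day 2 and finishes at day 4.
After literature review (finishes day 4), analysis can start at day 4 and finishes at day 15.
Data cleaning waits on literature review (finishes day 4), so it starts at day 4 and finishes at 4 + 8 = day 12.
Submission waits on data cleaning (finishes day 12), so it starts at day 12 and finishes at 12 + 1 = day 13.
Figure drafting cannot start until data cleaning (finishes day 12); literature review (finishes day 4). The controlling bound is day 12, so figure drafting finishes at 12 + 11 = day 23.
For revision: figure drafting (finishes day 23); data cleaning (finishes day 12, plus 2-day gap → day 14). Taking the maximum gives a start of day 23, and it finishes at 23 + 12 = day 35.
Formatting cannot start until revision (finishes day 35, plus 2-day gap → day 37); figure drafting (finishes day 23). The controlling bound is day 37, so formatting finishes at 37 + 3 = day 40.
The earliest everything can be done is day 40, which is after the deadline of 38, so it is not possible.

No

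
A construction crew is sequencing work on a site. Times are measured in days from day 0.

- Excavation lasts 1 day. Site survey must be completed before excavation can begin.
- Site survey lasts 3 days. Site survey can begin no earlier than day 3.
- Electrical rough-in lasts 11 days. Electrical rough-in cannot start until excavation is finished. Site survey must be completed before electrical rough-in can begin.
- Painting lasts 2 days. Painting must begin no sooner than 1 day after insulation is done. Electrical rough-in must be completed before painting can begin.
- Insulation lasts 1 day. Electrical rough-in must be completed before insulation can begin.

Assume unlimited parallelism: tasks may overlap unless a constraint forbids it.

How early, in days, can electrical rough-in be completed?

18

After its own release at day 3, site survey can start at day 3 and finishes at day 6.
Excavation waits on site survey (finishes day 6), so it starts at day 6 and finishes at 6 + 1 = day 7.
Electrical rough-in needs all of excavation (finishes day 7); site survey (finishes day 6). That puts its earliest start at day 7; it finishes at 7 + 11 = day 18.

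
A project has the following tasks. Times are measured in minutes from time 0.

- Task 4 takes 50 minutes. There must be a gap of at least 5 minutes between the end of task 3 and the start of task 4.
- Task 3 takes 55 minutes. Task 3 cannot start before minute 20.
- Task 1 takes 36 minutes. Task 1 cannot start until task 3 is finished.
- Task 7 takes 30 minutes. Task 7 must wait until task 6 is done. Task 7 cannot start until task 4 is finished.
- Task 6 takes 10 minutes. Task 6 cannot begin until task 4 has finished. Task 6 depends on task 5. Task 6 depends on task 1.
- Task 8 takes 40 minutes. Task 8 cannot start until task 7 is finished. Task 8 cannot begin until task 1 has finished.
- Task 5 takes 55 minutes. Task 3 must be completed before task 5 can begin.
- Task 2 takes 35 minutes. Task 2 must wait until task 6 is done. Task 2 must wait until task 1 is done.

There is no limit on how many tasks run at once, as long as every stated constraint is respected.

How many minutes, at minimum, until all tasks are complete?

210

Task 3 cannot begin until its own release at minute 20. It runs from minute 20 to 20 + 55 = minute 75.
Task 5 cannot begin until task 3 (finishes minute 75). It runs from minute 75 to 75 + 55 = minute 130.
Task 4 waits on task 3 (finishes minute 75, plus 5-minute gap → minute 80), so it starts at minute 80 and finishes at 80 + 50 = minute 130.
After task 3 (finishes minute 75), task 1 can start at minute 75 and finishes at minute 111.
Task 6 needs all of task 4 (finishes minute 130); task 5 (finishes minute 130); task 1 (finishes minute 111). That puts its earliest start at minute 130; it finishes at 130 + 10 = minute 140.
Task 7 cannot start until task 6 (finishes minute 140); task 4 (finishes minute 130). The controlling bound is minute 140, so task 7 finishes at 140 + 30 = minute 170.
Task 8 cannot start until task 7 (finishes minute 170); task 1 (finishes minute 111). The controlling bound is minute 170, so task 8 finishes at 170 + 40 = minute 210.
Task 2 has to wait for task 6 (finishes minute 140); task 1 (finishes minute 111). The latest of these is minute 140, so task 2 runs minute 140 to 140 + 35 = minute 175.
All tasks are finished once the last one completes. Finish times: Task 1 at 111, Task 2 at 175, Task 3 at 75, Task 4 at 130, Task 5 at 130, Task 6 at 140, Task 7 at 170, Task 8 at 210. The latest is minute 210.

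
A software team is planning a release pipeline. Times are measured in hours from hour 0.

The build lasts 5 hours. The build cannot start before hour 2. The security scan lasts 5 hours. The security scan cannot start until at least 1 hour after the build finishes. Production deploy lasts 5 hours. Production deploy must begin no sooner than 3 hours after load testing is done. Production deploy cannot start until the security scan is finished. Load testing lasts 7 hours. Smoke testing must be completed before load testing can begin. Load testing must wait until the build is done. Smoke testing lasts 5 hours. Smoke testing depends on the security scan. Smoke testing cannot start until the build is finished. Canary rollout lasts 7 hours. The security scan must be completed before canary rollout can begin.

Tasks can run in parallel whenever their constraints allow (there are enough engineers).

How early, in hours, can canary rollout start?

The build waits on its own release at hour 2, so it starts at hour 2 and finishes at 2 + 5 = hour 7.
After the build (finishes hour 7, plus 1-hour gap → hour 8), the security scan can start at hour 8 and finishes at hour 13.
Canary rollout waits on the security scan (finishes hour 13), so the earliest it can start is hour 13.

13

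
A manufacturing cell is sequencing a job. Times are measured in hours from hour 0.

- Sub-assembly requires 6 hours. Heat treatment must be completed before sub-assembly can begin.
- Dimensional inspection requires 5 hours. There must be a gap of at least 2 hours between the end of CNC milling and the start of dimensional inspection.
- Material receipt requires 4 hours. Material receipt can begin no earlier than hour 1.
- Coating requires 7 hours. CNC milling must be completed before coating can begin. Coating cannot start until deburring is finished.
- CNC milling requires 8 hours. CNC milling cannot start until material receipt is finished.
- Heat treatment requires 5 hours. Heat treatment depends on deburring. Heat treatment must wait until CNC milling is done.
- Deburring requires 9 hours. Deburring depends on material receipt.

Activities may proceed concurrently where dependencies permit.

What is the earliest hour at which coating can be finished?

21

Material receipt cannot begin until its own release at hour 1. It runs from hour 1 to 1 + 4 = hour 5.
CNC milling cannot begin until material receipt (finishes hour 5). It runs from hour 5 to 5 + 8 = hour 13.
After material receipt (finishes hour 5), deburring can start at hour 5 and finishes at hour 14.
For coating: CNC milling (finishes hour 13); deburring (finishes hour 14). Taking the maximum gives a start of hour 14, and it finishes at 14 + 7 = hour 21.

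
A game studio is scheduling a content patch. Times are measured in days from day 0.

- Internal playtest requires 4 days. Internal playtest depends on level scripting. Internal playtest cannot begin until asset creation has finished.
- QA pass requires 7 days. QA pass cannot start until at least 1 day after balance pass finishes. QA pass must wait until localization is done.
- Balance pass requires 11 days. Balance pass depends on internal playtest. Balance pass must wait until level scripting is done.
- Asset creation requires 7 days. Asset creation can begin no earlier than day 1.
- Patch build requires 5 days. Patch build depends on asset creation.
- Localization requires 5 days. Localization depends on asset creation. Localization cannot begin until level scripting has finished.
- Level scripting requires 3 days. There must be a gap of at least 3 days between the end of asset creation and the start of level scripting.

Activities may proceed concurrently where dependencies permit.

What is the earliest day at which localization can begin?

Asset creation cannot begin until its own release at day 1. It runs from day 1 to 1 + 7 = day 8.
Level scripting waits on asset creation (finishes day 8, plus 3-day gap → day 11), so it starts at day 11 and finishes at 11 + 3 = day 14.
Localization waits on asset creation (finishes day 8); level scripting (finishes day 14). The latest of these is day 14, which is the earliest localization can start.

14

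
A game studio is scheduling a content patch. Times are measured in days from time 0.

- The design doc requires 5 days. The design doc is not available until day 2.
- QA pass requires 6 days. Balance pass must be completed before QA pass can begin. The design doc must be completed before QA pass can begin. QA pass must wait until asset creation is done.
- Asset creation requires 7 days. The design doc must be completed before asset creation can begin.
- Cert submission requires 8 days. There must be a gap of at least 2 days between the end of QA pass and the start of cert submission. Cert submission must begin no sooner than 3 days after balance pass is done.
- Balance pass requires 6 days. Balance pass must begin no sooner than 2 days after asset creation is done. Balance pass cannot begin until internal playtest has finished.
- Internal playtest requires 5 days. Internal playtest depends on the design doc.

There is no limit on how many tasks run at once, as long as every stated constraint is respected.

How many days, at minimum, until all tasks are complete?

After its own release at day 2, the design doc can start at day 2 and finishes at day 7.
Internal playtest cannot begin until the design doc (finishes day 7). It runs from day 7 to 7 + 5 = day 12.
After the design doc (finishes day 7), asset creation can start at day 7 and finishes at day 14.
Balance pass cannot start until asset creation (finishes day 14, plus 2-day gap → day 16); internal playtest (finishes day 12). The controlling bound is day 16, so balance pass finishes at 16 + 6 = day 22.
QA pass cannot start until balance pass (finishes day 22); the design doc (finishes day 7); asset creation (finishes day 14). The controlling bound is day 22, so QA pass finishes at 22 + 6 = day 28.
For cert submission: QA pass (finishes day 28, plus 2-day gap → day 30); balance pass (finishes day 22, plus 3-day gap → day 25). Taking the maximum gives a start of day 30, and it finishes at 30 + 8 = day 38.
All tasks are finished once the last one completes. Finish times: The design doc at 7, Asset creation at 14, Internal playtest at 12, Balance pass at 22, QA pass at 28, Cert submission at 38. The latest is day 38.

38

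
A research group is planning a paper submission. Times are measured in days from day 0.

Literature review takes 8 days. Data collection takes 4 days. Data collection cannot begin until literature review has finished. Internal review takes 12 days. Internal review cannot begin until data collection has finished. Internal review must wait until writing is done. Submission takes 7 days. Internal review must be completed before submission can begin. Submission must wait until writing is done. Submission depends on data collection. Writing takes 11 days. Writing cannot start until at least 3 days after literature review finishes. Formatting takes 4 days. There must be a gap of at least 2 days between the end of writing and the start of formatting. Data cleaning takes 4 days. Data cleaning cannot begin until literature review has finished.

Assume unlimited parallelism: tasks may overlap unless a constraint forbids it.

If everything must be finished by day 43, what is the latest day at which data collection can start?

20

To finish by day 43, submission (duration 7) must start no later than day 36.
Internal review feeds into submission (must start by day 36); so internal review must finish by day 36 and therefore start by day 24.
Data collection has several dependents: internal review (must start by day 24); submission (must start by day 36). The earliest of those limits is day 24, so data collection must start by 24 − 4 = day 20.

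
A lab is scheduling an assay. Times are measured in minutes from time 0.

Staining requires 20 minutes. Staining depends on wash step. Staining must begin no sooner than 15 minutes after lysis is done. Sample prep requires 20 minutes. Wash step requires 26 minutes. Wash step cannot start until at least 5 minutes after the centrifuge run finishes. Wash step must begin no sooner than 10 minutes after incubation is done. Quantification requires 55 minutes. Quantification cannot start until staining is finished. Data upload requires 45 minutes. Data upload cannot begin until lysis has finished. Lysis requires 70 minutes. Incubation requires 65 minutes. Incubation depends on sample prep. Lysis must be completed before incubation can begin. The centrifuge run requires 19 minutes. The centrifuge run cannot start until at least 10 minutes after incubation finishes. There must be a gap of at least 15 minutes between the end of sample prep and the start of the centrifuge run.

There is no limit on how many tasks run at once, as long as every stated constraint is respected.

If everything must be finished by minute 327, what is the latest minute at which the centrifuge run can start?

202

Quantification has no dependents, so it just needs to finish by minute 327. Starting by 327 − 55 = minute 272 achieves that.
Staining must finish before quantification (must start by minute 272). With a 20-minute duration, staining must start by 272 − 20 = minute 252.
Since staining (must start by minute 252) depends on it, wash step must finish by minute 252. Backing off its 26-minute duration gives a latest start of minute 226.
The centrifuge run has to be done before wash step (must start by minute 226, minus 5-minute gap → minute 221). That means finishing by minute 221, i.e. starting by 221 − 19 = minute 202.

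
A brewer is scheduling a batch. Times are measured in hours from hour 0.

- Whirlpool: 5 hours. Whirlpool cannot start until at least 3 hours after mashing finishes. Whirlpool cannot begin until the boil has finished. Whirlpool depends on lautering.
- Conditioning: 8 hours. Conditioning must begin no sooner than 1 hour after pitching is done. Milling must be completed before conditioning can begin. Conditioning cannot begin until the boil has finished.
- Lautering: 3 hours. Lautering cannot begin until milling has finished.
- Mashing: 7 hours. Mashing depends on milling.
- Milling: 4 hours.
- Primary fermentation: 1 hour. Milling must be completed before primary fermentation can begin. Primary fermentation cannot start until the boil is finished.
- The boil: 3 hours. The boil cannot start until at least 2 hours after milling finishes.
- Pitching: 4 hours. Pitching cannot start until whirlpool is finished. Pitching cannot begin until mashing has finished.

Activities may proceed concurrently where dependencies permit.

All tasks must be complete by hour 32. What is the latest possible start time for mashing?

4

Conditioning must finish by hour 32; it takes 8 hours, so it must start by 32 − 8 = hour 24.
Since conditioning (must start by hour 24, minus 1-hour gap → hour 23) depends on it, pitching must finish by hour 23. Backing off its 4-hour duration gives a latest start of hour 19.
Whirlpool feeds into pitching (must start by hour 19); so whirlpool must finish by hour 19 and therefore start by hour 14.
Mashing must finish in time for whirlpool (must start by hour 14, minus 3-hour gap → hour 11); pitching (must start by hour 19). The tightest is hour 11, so mashing must start by 11 − 7 = hour 4.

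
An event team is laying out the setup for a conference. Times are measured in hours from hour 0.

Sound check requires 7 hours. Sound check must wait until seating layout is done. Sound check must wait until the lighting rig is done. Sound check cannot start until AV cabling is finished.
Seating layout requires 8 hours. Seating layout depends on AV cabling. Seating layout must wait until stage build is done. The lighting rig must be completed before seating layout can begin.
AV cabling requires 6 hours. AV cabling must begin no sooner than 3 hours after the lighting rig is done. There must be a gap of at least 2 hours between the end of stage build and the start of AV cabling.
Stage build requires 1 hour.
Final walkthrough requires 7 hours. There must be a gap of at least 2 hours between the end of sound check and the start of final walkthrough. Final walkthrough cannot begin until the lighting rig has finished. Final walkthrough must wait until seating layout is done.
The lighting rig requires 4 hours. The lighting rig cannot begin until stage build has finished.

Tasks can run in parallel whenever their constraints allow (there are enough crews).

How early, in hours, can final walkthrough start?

31

Nothing blocks stage build, so it runs from hour 0 to hour 1.
The lighting rig cannot begin until stage build (finishes hour 1). It runs from hour 1 to 1 + 4 = hour 5.
AV cabling cannot start until the lighting rig (finishes hour 5, plus 3-hour gap → hour 8); stage build (finishes hour 1, plus 2-hour gap → hour 3). The controlling bound is hour 8, so AV cabling finishes at 8 + 6 = hour 14.
Seating layout needs all of AV cabling (finishes hour 14); stage build (finishes hour 1); the lighting rig (finishes hour 5). That puts its earliest start at hour 14; it finishes at 14 + 8 = hour 22.
Sound check cannot start until seating layout (finishes hour 22); the lighting rig (finishes hour 5); AV cabling (finishes hour 14). The controlling bound is hour 22, so sound check finishes at 22 + 7 = hour 29.
Final walkthrough waits on sound check (finishes hour 29, plus 2-hour gap → hour 31); the lighting rig (finishes hour 5); seating layout (finishes hour 22). The latest of these is hour 31, which is the earliest final walkthrough can start.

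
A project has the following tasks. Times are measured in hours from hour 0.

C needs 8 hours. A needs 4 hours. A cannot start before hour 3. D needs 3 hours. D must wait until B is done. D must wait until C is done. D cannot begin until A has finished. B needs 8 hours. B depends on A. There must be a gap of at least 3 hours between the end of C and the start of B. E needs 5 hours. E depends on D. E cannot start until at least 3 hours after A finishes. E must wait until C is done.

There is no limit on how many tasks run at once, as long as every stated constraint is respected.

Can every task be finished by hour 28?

Yes

Nothing blocks C, so it runs from hour 0 to hour 8.
A waits on its own release at hour 3, so it starts at hour 3 and finishes at 3 + 4 = hour 7.
B has to wait for A (finishes hour 7); C (finishes hour 8, plus 3-hour gap → hour 11). The latest of these is hour 11, so B runs hour 11 to 11 + 8 = hour 19.
D has to wait for B (finishes hour 19); C (finishes hour 8); A (finishes hour 7). The latest of these is hour 19, so D runs hour 19 to 19 + 3 = hour 22.
E cannot start until D (finishes hour 22); A (finishes hour 7, plus 3-hour gap → hour 10); C (finishes hour 8). The controlling bound is hour 22, so E finishes at 22 + 5 = hour 27.
Every task is finished by hour 27, which is no later than the deadline of 28, so the schedule is feasible.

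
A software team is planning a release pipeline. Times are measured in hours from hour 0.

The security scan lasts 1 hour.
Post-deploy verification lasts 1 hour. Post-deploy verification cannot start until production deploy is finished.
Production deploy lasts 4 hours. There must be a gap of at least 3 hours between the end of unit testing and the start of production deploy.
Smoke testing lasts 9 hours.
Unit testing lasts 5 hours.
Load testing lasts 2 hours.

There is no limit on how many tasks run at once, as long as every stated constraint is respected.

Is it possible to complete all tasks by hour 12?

Load testing can start immediately at hour 0; it finishes at hour 2.
Smoke testing can start immediately at hour 0; it finishes at hour 9.
Nothing blocks the security scan, so it runs from hour 0 to hour 1.
Unit testing can start immediately at hour 0; it finishes at hour 5.
After unit testing (finishes hour 5, plus 3-hour gap → hour 8), production deploy can start at hour 8 and finishes at hour 12.
Post-deploy verification cannot begin until production deploy (finishes hour 12). It runs from hour 12 to 12 + 1 = hour 13.
The earliest everything can be done is hour 13, which is after the deadline of 12, so it is not possible.

No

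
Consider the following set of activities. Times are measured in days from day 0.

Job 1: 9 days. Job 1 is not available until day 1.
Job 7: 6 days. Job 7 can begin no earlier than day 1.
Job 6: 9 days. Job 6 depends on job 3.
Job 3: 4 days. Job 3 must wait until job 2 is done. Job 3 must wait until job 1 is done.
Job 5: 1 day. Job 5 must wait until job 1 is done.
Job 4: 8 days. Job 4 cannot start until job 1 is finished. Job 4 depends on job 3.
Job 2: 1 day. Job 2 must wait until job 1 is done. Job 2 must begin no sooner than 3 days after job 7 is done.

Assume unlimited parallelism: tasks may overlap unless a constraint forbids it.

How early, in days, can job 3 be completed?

15

After its own release at day 1, job 7 can start at day 1 and finishes at day 7.
Job 1 cannot begin until its own release at day 1. It runs from day 1 to 1 + 9 = day 10.
Job 2 needs all of job 1 (finishes day 10); job 7 (finishes day 7, plus 3-day gap → day 10). That puts its earliest start at day 10; it finishes at 10 + 1 = day 11.
Job 3 needs all of job 2 (finishes day 11); job 1 (finishes day 10). That puts its earliest start at day 11; it finishes at 11 + 4 = day 15.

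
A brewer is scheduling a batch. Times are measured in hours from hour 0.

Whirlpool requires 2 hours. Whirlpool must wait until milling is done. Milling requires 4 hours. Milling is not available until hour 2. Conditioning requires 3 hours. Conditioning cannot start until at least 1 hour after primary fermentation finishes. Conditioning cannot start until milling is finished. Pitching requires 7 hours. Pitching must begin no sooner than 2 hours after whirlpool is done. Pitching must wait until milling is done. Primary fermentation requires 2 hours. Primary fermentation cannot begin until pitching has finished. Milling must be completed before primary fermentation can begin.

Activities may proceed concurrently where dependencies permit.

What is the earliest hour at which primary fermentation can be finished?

After its own release at hour 2, milling can start at hour 2 and finishes at hour 6.
Whirlpool waits on milling (finishes hour 6), so it starts at hour 6 and finishes at 6 + 2 = hour 8.
Pitching cannot start until whirlpool (finishes hour 8, plus 2-hour gap → hour 10); milling (finishes hour 6). The controlling bound is hour 10, so pitching finishes at 10 + 7 = hour 17.
For primary fermentation: pitching (finishes hour 17); milling (finishes hour 6). Taking the maximum gives a start of hour 17, and it finishes at 17 + 2 = hour 19.

19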